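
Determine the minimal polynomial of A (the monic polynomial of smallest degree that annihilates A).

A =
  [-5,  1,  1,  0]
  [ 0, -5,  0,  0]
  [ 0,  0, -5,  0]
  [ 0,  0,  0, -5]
x^2 + 10*x + 25

The characteristic polynomial is χ_A(x) = (x + 5)^4, so the eigenvalues are known. The minimal polynomial is
  m_A(x) = Π_λ (x − λ)^{k_λ}
where k_λ is the size of the *largest* Jordan block for λ (equivalently, the smallest k with (A − λI)^k v = 0 for every generalised eigenvector v of λ).

  λ = -5: largest Jordan block has size 2, contributing (x + 5)^2

So m_A(x) = (x + 5)^2 = x^2 + 10*x + 25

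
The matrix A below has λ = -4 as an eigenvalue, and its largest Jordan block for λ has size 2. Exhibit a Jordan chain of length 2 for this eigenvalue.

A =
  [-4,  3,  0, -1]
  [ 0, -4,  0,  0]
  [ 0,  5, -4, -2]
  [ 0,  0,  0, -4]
A Jordan chain for λ = -4 of length 2:
v_1 = (3, 0, 5, 0)ᵀ
v_2 = (0, 1, 0, 0)ᵀ

Let N = A − (-4)·I. We want v_2 with N^2 v_2 = 0 but N^1 v_2 ≠ 0; then v_{j-1} := N · v_j for j = 2, …, 2.

Pick v_2 = (0, 1, 0, 0)ᵀ.
Then v_1 = N · v_2 = (3, 0, 5, 0)ᵀ.

Sanity check: (A − (-4)·I) v_1 = (0, 0, 0, 0)ᵀ = 0. ✓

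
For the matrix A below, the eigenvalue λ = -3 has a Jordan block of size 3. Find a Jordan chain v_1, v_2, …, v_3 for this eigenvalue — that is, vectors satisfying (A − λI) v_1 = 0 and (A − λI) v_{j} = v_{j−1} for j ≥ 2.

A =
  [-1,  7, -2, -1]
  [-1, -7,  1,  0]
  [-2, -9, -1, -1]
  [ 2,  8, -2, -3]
A Jordan chain for λ = -3 of length 3:
v_1 = (-1, 0, -1, 0)ᵀ
v_2 = (2, -1, -2, 2)ᵀ
v_3 = (1, 0, 0, 0)ᵀ

Let N = A − (-3)·I. We want v_3 with N^3 v_3 = 0 but N^2 v_3 ≠ 0; then v_{j-1} := N · v_j for j = 3, …, 2.

Pick v_3 = (1, 0, 0, 0)ᵀ.
Then v_2 = N · v_3 = (2, -1, -2, 2)ᵀ.
Then v_1 = N · v_2 = (-1, 0, -1, 0)ᵀ.

Sanity check: (A − (-3)·I) v_1 = (0, 0, 0, 0)ᵀ = 0. ✓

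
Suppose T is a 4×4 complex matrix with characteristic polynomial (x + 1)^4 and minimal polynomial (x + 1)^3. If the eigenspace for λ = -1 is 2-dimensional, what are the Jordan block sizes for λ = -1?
Block sizes for λ = -1: [3, 1]

Step 1 — from the characteristic polynomial, algebraic multiplicity of λ = -1 is 4. From dim ker(T − (-1)·I) = 2, there are exactly 2 Jordan blocks for λ = -1.
Step 2 — from the minimal polynomial, the factor (x + 1)^3 tells us the largest block for λ = -1 has size 3.
Step 3 — with total size 4, 2 blocks, and largest block 3, the block sizes (in nonincreasing order) are [3, 1].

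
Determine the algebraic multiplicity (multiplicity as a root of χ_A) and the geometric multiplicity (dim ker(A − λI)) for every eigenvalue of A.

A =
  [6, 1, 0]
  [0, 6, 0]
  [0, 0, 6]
λ = 6: alg = 3, geom = 2

Step 1 — factor the characteristic polynomial to read off the algebraic multiplicities:
  χ_A(x) = (x - 6)^3

Step 2 — compute geometric multiplicities via the rank-nullity identity g(λ) = n − rank(A − λI):
  rank(A − (6)·I) = 1, so dim ker(A − (6)·I) = n − 1 = 2

Summary:
  λ = 6: algebraic multiplicity = 3, geometric multiplicity = 2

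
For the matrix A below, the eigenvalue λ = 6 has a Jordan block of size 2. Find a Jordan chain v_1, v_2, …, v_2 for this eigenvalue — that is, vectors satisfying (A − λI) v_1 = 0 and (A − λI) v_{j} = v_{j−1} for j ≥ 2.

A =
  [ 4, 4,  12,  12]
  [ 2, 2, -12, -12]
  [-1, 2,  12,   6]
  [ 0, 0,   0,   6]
A Jordan chain for λ = 6 of length 2:
v_1 = (-2, 2, -1, 0)ᵀ
v_2 = (1, 0, 0, 0)ᵀ

Let N = A − (6)·I. We want v_2 with N^2 v_2 = 0 but N^1 v_2 ≠ 0; then v_{j-1} := N · v_j for j = 2, …, 2.

Pick v_2 = (1, 0, 0, 0)ᵀ.
Then v_1 = N · v_2 = (-2, 2, -1, 0)ᵀ.

Sanity check: (A − (6)·I) v_1 = (0, 0, 0, 0)ᵀ = 0. ✓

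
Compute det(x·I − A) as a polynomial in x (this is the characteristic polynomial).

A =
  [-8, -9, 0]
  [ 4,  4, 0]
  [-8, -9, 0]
x^3 + 4*x^2 + 4*x

Expanding det(x·I − A) (e.g. by cofactor expansion or by noting that A is similar to its Jordan form J, which has the same characteristic polynomial as A) gives
  χ_A(x) = x^3 + 4*x^2 + 4*x
which factors as x*(x + 2)^2. The eigenvalues (with algebraic multiplicities) are λ = -2 with multiplicity 2, λ = 0 with multiplicity 1.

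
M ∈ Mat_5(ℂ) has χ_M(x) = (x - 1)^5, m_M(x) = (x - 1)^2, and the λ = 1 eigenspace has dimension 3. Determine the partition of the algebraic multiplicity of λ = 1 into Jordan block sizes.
Block sizes for λ = 1: [2, 2, 1]

Step 1 — from the characteristic polynomial, algebraic multiplicity of λ = 1 is 5. From dim ker(M − (1)·I) = 3, there are exactly 3 Jordan blocks for λ = 1.
Step 2 — from the minimal polynomial, the factor (x − 1)^2 tells us the largest block for λ = 1 has size 2.
Step 3 — with total size 5, 3 blocks, and largest block 2, the block sizes (in nonincreasing order) are [2, 2, 1].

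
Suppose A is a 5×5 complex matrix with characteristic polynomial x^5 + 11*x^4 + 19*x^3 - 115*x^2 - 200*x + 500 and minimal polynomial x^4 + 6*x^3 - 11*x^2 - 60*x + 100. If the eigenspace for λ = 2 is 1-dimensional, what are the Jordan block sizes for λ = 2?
Block sizes for λ = 2: [2]

Step 1 — from the characteristic polynomial, algebraic multiplicity of λ = 2 is 2. From dim ker(A − (2)·I) = 1, there are exactly 1 Jordan blocks for λ = 2.
Step 2 — from the minimal polynomial, the factor (x − 2)^2 tells us the largest block for λ = 2 has size 2.
Step 3 — with total size 2, 1 blocks, and largest block 2, the block sizes (in nonincreasing order) are [2].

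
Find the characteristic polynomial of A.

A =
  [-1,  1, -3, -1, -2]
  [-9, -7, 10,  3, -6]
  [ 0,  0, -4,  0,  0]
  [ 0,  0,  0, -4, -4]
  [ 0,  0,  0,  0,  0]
x^5 + 16*x^4 + 96*x^3 + 256*x^2 + 256*x

Expanding det(x·I − A) (e.g. by cofactor expansion or by noting that A is similar to its Jordan form J, which has the same characteristic polynomial as A) gives
  χ_A(x) = x^5 + 16*x^4 + 96*x^3 + 256*x^2 + 256*x
which factors as x*(x + 4)^4. The eigenvalues (with algebraic multiplicities) are λ = -4 with multiplicity 4, λ = 0 with multiplicity 1.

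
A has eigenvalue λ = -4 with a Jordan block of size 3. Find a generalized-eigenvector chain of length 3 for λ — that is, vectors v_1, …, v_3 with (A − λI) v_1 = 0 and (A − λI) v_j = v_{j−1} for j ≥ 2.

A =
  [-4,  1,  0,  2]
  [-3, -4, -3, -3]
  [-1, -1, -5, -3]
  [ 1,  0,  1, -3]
A Jordan chain for λ = -4 of length 3:
v_1 = (-1, 0, 1, 0)ᵀ
v_2 = (0, -3, -1, 1)ᵀ
v_3 = (1, 0, 0, 0)ᵀ

Let N = A − (-4)·I. We want v_3 with N^3 v_3 = 0 but N^2 v_3 ≠ 0; then v_{j-1} := N · v_j for j = 3, …, 2.

Pick v_3 = (1, 0, 0, 0)ᵀ.
Then v_2 = N · v_3 = (0, -3, -1, 1)ᵀ.
Then v_1 = N · v_2 = (-1, 0, 1, 0)ᵀ.

Sanity check: (A − (-4)·I) v_1 = (0, 0, 0, 0)ᵀ = 0. ✓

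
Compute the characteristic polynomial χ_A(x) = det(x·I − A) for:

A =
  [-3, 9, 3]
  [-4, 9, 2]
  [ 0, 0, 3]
x^3 - 9*x^2 + 27*x - 27

Expanding det(x·I − A) (e.g. by cofactor expansion or by noting that A is similar to its Jordan form J, which has the same characteristic polynomial as A) gives
  χ_A(x) = x^3 - 9*x^2 + 27*x - 27
which factors as (x - 3)^3. The eigenvalues (with algebraic multiplicities) are λ = 3 with multiplicity 3.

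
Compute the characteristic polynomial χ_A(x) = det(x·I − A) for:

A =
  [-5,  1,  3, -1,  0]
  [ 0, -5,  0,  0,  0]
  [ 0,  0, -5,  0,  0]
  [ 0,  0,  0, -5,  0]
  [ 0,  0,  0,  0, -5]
x^5 + 25*x^4 + 250*x^3 + 1250*x^2 + 3125*x + 3125

Expanding det(x·I − A) (e.g. by cofactor expansion or by noting that A is similar to its Jordan form J, which has the same characteristic polynomial as A) gives
  χ_A(x) = x^5 + 25*x^4 + 250*x^3 + 1250*x^2 + 3125*x + 3125
which factors as (x + 5)^5. The eigenvalues (with algebraic multiplicities) are λ = -5 with multiplicity 5.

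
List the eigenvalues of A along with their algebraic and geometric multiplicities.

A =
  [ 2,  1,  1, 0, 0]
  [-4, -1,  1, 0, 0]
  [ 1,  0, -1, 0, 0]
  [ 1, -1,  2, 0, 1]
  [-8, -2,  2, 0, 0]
λ = 0: alg = 5, geom = 2

Step 1 — factor the characteristic polynomial to read off the algebraic multiplicities:
  χ_A(x) = x^5

Step 2 — compute geometric multiplicities via the rank-nullity identity g(λ) = n − rank(A − λI):
  rank(A − (0)·I) = 3, so dim ker(A − (0)·I) = n − 3 = 2

Summary:
  λ = 0: algebraic multiplicity = 5, geometric multiplicity = 2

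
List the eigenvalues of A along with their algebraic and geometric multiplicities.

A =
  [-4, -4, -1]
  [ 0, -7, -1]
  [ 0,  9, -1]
λ = -4: alg = 3, geom = 1

Step 1 — factor the characteristic polynomial to read off the algebraic multiplicities:
  χ_A(x) = (x + 4)^3

Step 2 — compute geometric multiplicities via the rank-nullity identity g(λ) = n − rank(A − λI):
  rank(A − (-4)·I) = 2, so dim ker(A − (-4)·I) = n − 2 = 1

Summary:
  λ = -4: algebraic multiplicity = 3, geometric multiplicity = 1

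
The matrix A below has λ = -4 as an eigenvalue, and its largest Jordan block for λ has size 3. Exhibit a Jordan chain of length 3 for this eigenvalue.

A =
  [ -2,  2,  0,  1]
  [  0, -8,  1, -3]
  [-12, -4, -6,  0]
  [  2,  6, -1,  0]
A Jordan chain for λ = -4 of length 3:
v_1 = (6, -18, 0, 24)ᵀ
v_2 = (2, 0, -12, 2)ᵀ
v_3 = (1, 0, 0, 0)ᵀ

Let N = A − (-4)·I. We want v_3 with N^3 v_3 = 0 but N^2 v_3 ≠ 0; then v_{j-1} := N · v_j for j = 3, …, 2.

Pick v_3 = (1, 0, 0, 0)ᵀ.
Then v_2 = N · v_3 = (2, 0, -12, 2)ᵀ.
Then v_1 = N · v_2 = (6, -18, 0, 24)ᵀ.

Sanity check: (A − (-4)·I) v_1 = (0, 0, 0, 0)ᵀ = 0. ✓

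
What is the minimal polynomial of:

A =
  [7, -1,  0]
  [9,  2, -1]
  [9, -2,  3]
x^3 - 12*x^2 + 48*x - 64

The characteristic polynomial is χ_A(x) = (x - 4)^3, so the eigenvalues are known. The minimal polynomial is
  m_A(x) = Π_λ (x − λ)^{k_λ}
where k_λ is the size of the *largest* Jordan block for λ (equivalently, the smallest k with (A − λI)^k v = 0 for every generalised eigenvector v of λ).

  λ = 4: largest Jordan block has size 3, contributing (x − 4)^3

So m_A(x) = (x - 4)^3 = x^3 - 12*x^2 + 48*x - 64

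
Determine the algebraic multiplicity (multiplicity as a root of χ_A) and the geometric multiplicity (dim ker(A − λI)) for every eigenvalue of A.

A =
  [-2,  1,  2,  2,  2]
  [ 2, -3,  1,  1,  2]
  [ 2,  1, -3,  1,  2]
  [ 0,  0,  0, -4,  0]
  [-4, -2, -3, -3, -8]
λ = -4: alg = 5, geom = 3

Step 1 — factor the characteristic polynomial to read off the algebraic multiplicities:
  χ_A(x) = (x + 4)^5

Step 2 — compute geometric multiplicities via the rank-nullity identity g(λ) = n − rank(A − λI):
  rank(A − (-4)·I) = 2, so dim ker(A − (-4)·I) = n − 2 = 3

Summary:
  λ = -4: algebraic multiplicity = 5, geometric multiplicity = 3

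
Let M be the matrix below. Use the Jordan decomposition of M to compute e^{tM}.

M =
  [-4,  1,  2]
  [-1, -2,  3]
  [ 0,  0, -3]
e^{tM} =
  [-t*exp(-3*t) + exp(-3*t), t*exp(-3*t), t^2*exp(-3*t)/2 + 2*t*exp(-3*t)]
  [-t*exp(-3*t), t*exp(-3*t) + exp(-3*t), t^2*exp(-3*t)/2 + 3*t*exp(-3*t)]
  [0, 0, exp(-3*t)]

Strategy: write M = P · J · P⁻¹ where J is a Jordan canonical form, so e^{tM} = P · e^{tJ} · P⁻¹, and e^{tJ} can be computed block-by-block.

M has Jordan form
J =
  [-3,  1,  0]
  [ 0, -3,  1]
  [ 0,  0, -3]
(up to reordering of blocks).

Per-block formulas:
  For a 3×3 Jordan block J_3(-3): exp(t · J_3(-3)) = e^(-3t)·(I + t·N + (t^2/2)·N^2), where N is the 3×3 nilpotent shift.

After assembling e^{tJ} and conjugating by P, we get:

e^{tM} =
  [-t*exp(-3*t) + exp(-3*t), t*exp(-3*t), t^2*exp(-3*t)/2 + 2*t*exp(-3*t)]
  [-t*exp(-3*t), t*exp(-3*t) + exp(-3*t), t^2*exp(-3*t)/2 + 3*t*exp(-3*t)]
  [0, 0, exp(-3*t)]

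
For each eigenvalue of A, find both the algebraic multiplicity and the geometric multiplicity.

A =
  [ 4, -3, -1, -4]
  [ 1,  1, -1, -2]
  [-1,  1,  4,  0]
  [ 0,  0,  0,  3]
λ = 3: alg = 4, geom = 2

Step 1 — factor the characteristic polynomial to read off the algebraic multiplicities:
  χ_A(x) = (x - 3)^4

Step 2 — compute geometric multiplicities via the rank-nullity identity g(λ) = n − rank(A − λI):
  rank(A − (3)·I) = 2, so dim ker(A − (3)·I) = n − 2 = 2

Summary:
  λ = 3: algebraic multiplicity = 4, geometric multiplicity = 2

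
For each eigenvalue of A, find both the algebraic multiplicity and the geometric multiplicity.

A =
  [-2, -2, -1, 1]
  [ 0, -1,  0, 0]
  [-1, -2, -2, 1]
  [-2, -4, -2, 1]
λ = -1: alg = 4, geom = 3

Step 1 — factor the characteristic polynomial to read off the algebraic multiplicities:
  χ_A(x) = (x + 1)^4

Step 2 — compute geometric multiplicities via the rank-nullity identity g(λ) = n − rank(A − λI):
  rank(A − (-1)·I) = 1, so dim ker(A − (-1)·I) = n − 1 = 3

Summary:
  λ = -1: algebraic multiplicity = 4, geometric multiplicity = 3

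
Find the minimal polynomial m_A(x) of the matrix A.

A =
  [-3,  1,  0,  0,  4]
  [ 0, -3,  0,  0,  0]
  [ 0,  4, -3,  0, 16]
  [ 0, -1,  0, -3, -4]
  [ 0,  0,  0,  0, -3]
x^2 + 6*x + 9

The characteristic polynomial is χ_A(x) = (x + 3)^5, so the eigenvalues are known. The minimal polynomial is
  m_A(x) = Π_λ (x − λ)^{k_λ}
where k_λ is the size of the *largest* Jordan block for λ (equivalently, the smallest k with (A − λI)^k v = 0 for every generalised eigenvector v of λ).

  λ = -3: largest Jordan block has size 2, contributing (x + 3)^2

So m_A(x) = (x + 3)^2 = x^2 + 6*x + 9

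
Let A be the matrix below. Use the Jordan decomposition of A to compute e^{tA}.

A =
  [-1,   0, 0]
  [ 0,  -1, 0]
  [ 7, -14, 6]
e^{tA} =
  [exp(-t), 0, 0]
  [0, exp(-t), 0]
  [exp(6*t) - exp(-t), -2*exp(6*t) + 2*exp(-t), exp(6*t)]

Strategy: write A = P · J · P⁻¹ where J is a Jordan canonical form, so e^{tA} = P · e^{tJ} · P⁻¹, and e^{tJ} can be computed block-by-block.

A has Jordan form
J =
  [-1,  0, 0]
  [ 0, -1, 0]
  [ 0,  0, 6]
(up to reordering of blocks).

Per-block formulas:
  For a 1×1 block at λ = -1: exp(t · [-1]) = [e^(-1t)].
  For a 1×1 block at λ = 6: exp(t · [6]) = [e^(6t)].

After assembling e^{tJ} and conjugating by P, we get:

e^{tA} =
  [exp(-t), 0, 0]
  [0, exp(-t), 0]
  [exp(6*t) - exp(-t), -2*exp(6*t) + 2*exp(-t), exp(6*t)]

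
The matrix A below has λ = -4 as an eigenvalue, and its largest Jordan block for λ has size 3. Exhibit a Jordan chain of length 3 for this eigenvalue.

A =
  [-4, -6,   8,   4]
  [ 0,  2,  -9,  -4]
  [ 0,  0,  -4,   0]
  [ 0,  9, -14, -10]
A Jordan chain for λ = -4 of length 3:
v_1 = (-2, 2, 0, 3)ᵀ
v_2 = (8, -9, 0, -14)ᵀ
v_3 = (0, 0, 1, 0)ᵀ

Let N = A − (-4)·I. We want v_3 with N^3 v_3 = 0 but N^2 v_3 ≠ 0; then v_{j-1} := N · v_j for j = 3, …, 2.

Pick v_3 = (0, 0, 1, 0)ᵀ.
Then v_2 = N · v_3 = (8, -9, 0, -14)ᵀ.
Then v_1 = N · v_2 = (-2, 2, 0, 3)ᵀ.

Sanity check: (A − (-4)·I) v_1 = (0, 0, 0, 0)ᵀ = 0. ✓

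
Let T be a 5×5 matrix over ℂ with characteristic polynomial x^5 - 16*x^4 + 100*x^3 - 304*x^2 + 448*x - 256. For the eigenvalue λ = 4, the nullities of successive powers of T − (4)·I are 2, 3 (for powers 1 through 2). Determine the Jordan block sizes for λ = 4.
Block sizes for λ = 4: [2, 1]

From the dimensions of kernels of powers, the number of Jordan blocks of size at least j is d_j − d_{j−1} where d_j = dim ker(N^j) (with d_0 = 0). Computing the differences gives [2, 1].
The number of blocks of size exactly k is (#blocks of size ≥ k) − (#blocks of size ≥ k + 1), so the partition is: 1 block(s) of size 1, 1 block(s) of size 2.
In nonincreasing order the block sizes are [2, 1].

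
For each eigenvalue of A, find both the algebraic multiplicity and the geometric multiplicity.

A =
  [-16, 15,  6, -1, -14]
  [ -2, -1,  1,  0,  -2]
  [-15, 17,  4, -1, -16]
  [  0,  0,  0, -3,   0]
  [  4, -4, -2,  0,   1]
λ = -3: alg = 5, geom = 3

Step 1 — factor the characteristic polynomial to read off the algebraic multiplicities:
  χ_A(x) = (x + 3)^5

Step 2 — compute geometric multiplicities via the rank-nullity identity g(λ) = n − rank(A − λI):
  rank(A − (-3)·I) = 2, so dim ker(A − (-3)·I) = n − 2 = 3

Summary:
  λ = -3: algebraic multiplicity = 5, geometric multiplicity = 3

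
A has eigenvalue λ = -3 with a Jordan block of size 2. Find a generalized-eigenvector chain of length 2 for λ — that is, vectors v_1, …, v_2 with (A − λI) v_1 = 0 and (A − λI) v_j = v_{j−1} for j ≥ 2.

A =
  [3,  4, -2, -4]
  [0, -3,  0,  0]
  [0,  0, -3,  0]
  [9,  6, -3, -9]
A Jordan chain for λ = -3 of length 2:
v_1 = (6, 0, 0, 9)ᵀ
v_2 = (1, 0, 0, 0)ᵀ

Let N = A − (-3)·I. We want v_2 with N^2 v_2 = 0 but N^1 v_2 ≠ 0; then v_{j-1} := N · v_j for j = 2, …, 2.

Pick v_2 = (1, 0, 0, 0)ᵀ.
Then v_1 = N · v_2 = (6, 0, 0, 9)ᵀ.

Sanity check: (A − (-3)·I) v_1 = (0, 0, 0, 0)ᵀ = 0. ✓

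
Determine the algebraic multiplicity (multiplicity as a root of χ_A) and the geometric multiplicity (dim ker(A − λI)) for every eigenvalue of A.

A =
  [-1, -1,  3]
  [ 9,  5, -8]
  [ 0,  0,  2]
λ = 2: alg = 3, geom = 1

Step 1 — factor the characteristic polynomial to read off the algebraic multiplicities:
  χ_A(x) = (x - 2)^3

Step 2 — compute geometric multiplicities via the rank-nullity identity g(λ) = n − rank(A − λI):
  rank(A − (2)·I) = 2, so dim ker(A − (2)·I) = n − 2 = 1

Summary:
  λ = 2: algebraic multiplicity = 3, geometric multiplicity = 1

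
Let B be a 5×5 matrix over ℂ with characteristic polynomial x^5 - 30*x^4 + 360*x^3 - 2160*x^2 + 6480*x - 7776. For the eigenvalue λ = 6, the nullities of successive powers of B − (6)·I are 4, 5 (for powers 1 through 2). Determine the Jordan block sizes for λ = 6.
Block sizes for λ = 6: [2, 1, 1, 1]

From the dimensions of kernels of powers, the number of Jordan blocks of size at least j is d_j − d_{j−1} where d_j = dim ker(N^j) (with d_0 = 0). Computing the differences gives [4, 1].
The number of blocks of size exactly k is (#blocks of size ≥ k) − (#blocks of size ≥ k + 1), so the partition is: 3 block(s) of size 1, 1 block(s) of size 2.
In nonincreasing order the block sizes are [2, 1, 1, 1].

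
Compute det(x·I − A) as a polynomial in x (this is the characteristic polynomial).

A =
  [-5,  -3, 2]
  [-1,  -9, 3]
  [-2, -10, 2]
x^3 + 12*x^2 + 48*x + 64

Expanding det(x·I − A) (e.g. by cofactor expansion or by noting that A is similar to its Jordan form J, which has the same characteristic polynomial as A) gives
  χ_A(x) = x^3 + 12*x^2 + 48*x + 64
which factors as (x + 4)^3. The eigenvalues (with algebraic multiplicities) are λ = -4 with multiplicity 3.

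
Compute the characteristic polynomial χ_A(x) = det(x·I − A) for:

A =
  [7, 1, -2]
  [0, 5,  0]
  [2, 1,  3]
x^3 - 15*x^2 + 75*x - 125

Expanding det(x·I − A) (e.g. by cofactor expansion or by noting that A is similar to its Jordan form J, which has the same characteristic polynomial as A) gives
  χ_A(x) = x^3 - 15*x^2 + 75*x - 125
which factors as (x - 5)^3. The eigenvalues (with algebraic multiplicities) are λ = 5 with multiplicity 3.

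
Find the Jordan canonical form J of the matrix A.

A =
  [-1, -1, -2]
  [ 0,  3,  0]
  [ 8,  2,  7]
J_2(3) ⊕ J_1(3)

The characteristic polynomial is
  det(x·I − A) = x^3 - 9*x^2 + 27*x - 27 = (x - 3)^3

Eigenvalues and multiplicities (the geometric multiplicity of λ is n − rank(A − λI), which equals the number of Jordan blocks for λ):
  λ = 3: algebraic multiplicity = 3, geometric multiplicity = 2

Determining the block sizes for each eigenvalue:
  λ = 3: 2 blocks summing to 3 forces exactly one block of size 2 and the rest size 1 → block sizes [2, 1]

Assembling the blocks gives a Jordan form
J =
  [3, 1, 0]
  [0, 3, 0]
  [0, 0, 3]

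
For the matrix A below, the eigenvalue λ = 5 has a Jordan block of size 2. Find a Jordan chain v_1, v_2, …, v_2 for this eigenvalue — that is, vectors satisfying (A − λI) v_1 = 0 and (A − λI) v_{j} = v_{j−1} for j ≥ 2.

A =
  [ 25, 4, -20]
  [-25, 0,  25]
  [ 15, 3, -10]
A Jordan chain for λ = 5 of length 2:
v_1 = (20, -25, 15)ᵀ
v_2 = (1, 0, 0)ᵀ

Let N = A − (5)·I. We want v_2 with N^2 v_2 = 0 but N^1 v_2 ≠ 0; then v_{j-1} := N · v_j for j = 2, …, 2.

Pick v_2 = (1, 0, 0)ᵀ.
Then v_1 = N · v_2 = (20, -25, 15)ᵀ.

Sanity check: (A − (5)·I) v_1 = (0, 0, 0)ᵀ = 0. ✓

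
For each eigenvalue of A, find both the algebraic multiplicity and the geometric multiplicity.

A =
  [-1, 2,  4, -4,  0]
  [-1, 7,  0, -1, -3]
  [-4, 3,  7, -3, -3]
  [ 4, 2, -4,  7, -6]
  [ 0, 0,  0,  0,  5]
λ = 5: alg = 5, geom = 3

Step 1 — factor the characteristic polynomial to read off the algebraic multiplicities:
  χ_A(x) = (x - 5)^5

Step 2 — compute geometric multiplicities via the rank-nullity identity g(λ) = n − rank(A − λI):
  rank(A − (5)·I) = 2, so dim ker(A − (5)·I) = n − 2 = 3

Summary:
  λ = 5: algebraic multiplicity = 5, geometric multiplicity = 3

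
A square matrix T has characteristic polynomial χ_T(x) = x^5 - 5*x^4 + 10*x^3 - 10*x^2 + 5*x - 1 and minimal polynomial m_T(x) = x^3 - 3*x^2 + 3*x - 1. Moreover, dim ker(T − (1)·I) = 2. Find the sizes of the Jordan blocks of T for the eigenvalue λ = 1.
Block sizes for λ = 1: [3, 2]

Step 1 — from the characteristic polynomial, algebraic multiplicity of λ = 1 is 5. From dim ker(T − (1)·I) = 2, there are exactly 2 Jordan blocks for λ = 1.
Step 2 — from the minimal polynomial, the factor (x − 1)^3 tells us the largest block for λ = 1 has size 3.
Step 3 — with total size 5, 2 blocks, and largest block 3, the block sizes (in nonincreasing order) are [3, 2].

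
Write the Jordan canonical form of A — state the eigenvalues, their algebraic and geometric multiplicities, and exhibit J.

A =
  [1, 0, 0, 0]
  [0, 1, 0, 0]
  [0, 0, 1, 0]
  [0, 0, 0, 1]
J_1(1) ⊕ J_1(1) ⊕ J_1(1) ⊕ J_1(1)

The characteristic polynomial is
  det(x·I − A) = x^4 - 4*x^3 + 6*x^2 - 4*x + 1 = (x - 1)^4

Eigenvalues and multiplicities (the geometric multiplicity of λ is n − rank(A − λI), which equals the number of Jordan blocks for λ):
  λ = 1: algebraic multiplicity = 4, geometric multiplicity = 4

Determining the block sizes for each eigenvalue:
  λ = 1: gm = am = 4, so every block has size 1 → block sizes [1, 1, 1, 1]

Assembling the blocks gives a Jordan form
J =
  [1, 0, 0, 0]
  [0, 1, 0, 0]
  [0, 0, 1, 0]
  [0, 0, 0, 1]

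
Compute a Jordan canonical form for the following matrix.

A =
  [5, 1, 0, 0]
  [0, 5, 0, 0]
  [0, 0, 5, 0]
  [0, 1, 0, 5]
J_2(5) ⊕ J_1(5) ⊕ J_1(5)

The characteristic polynomial is
  det(x·I − A) = x^4 - 20*x^3 + 150*x^2 - 500*x + 625 = (x - 5)^4

Eigenvalues and multiplicities (the geometric multiplicity of λ is n − rank(A − λI), which equals the number of Jordan blocks for λ):
  λ = 5: algebraic multiplicity = 4, geometric multiplicity = 3

Determining the block sizes for each eigenvalue:
  λ = 5: 3 blocks summing to 4 forces exactly one block of size 2 and the rest size 1 → block sizes [2, 1, 1]

Assembling the blocks gives a Jordan form
J =
  [5, 1, 0, 0]
  [0, 5, 0, 0]
  [0, 0, 5, 0]
  [0, 0, 0, 5]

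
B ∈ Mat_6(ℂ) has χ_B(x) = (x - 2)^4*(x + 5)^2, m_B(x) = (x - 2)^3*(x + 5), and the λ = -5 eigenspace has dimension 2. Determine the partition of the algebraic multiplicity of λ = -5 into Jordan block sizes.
Block sizes for λ = -5: [1, 1]

Step 1 — from the characteristic polynomial, algebraic multiplicity of λ = -5 is 2. From dim ker(B − (-5)·I) = 2, there are exactly 2 Jordan blocks for λ = -5.
Step 2 — from the minimal polynomial, the factor (x + 5) tells us the largest block for λ = -5 has size 1.
Step 3 — with total size 2, 2 blocks, and largest block 1, the block sizes (in nonincreasing order) are [1, 1].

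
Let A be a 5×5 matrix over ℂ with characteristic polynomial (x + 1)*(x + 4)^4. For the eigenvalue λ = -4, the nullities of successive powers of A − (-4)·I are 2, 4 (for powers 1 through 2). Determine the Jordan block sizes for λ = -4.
Block sizes for λ = -4: [2, 2]

From the dimensions of kernels of powers, the number of Jordan blocks of size at least j is d_j − d_{j−1} where d_j = dim ker(N^j) (with d_0 = 0). Computing the differences gives [2, 2].
The number of blocks of size exactly k is (#blocks of size ≥ k) − (#blocks of size ≥ k + 1), so the partition is: 2 block(s) of size 2.
In nonincreasing order the block sizes are [2, 2].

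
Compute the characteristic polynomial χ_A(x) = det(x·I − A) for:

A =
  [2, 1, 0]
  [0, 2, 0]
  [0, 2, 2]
x^3 - 6*x^2 + 12*x - 8

Expanding det(x·I − A) (e.g. by cofactor expansion or by noting that A is similar to its Jordan form J, which has the same characteristic polynomial as A) gives
  χ_A(x) = x^3 - 6*x^2 + 12*x - 8
which factors as (x - 2)^3. The eigenvalues (with algebraic multiplicities) are λ = 2 with multiplicity 3.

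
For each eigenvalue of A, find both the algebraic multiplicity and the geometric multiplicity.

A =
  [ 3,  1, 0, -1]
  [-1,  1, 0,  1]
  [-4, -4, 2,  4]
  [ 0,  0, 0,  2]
λ = 2: alg = 4, geom = 3

Step 1 — factor the characteristic polynomial to read off the algebraic multiplicities:
  χ_A(x) = (x - 2)^4

Step 2 — compute geometric multiplicities via the rank-nullity identity g(λ) = n − rank(A − λI):
  rank(A − (2)·I) = 1, so dim ker(A − (2)·I) = n − 1 = 3

Summary:
  λ = 2: algebraic multiplicity = 4, geometric multiplicity = 3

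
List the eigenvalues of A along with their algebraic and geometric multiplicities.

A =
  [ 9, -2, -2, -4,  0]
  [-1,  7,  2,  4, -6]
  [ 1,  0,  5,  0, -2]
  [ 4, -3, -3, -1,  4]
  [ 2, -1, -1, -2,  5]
λ = 5: alg = 5, geom = 3

Step 1 — factor the characteristic polynomial to read off the algebraic multiplicities:
  χ_A(x) = (x - 5)^5

Step 2 — compute geometric multiplicities via the rank-nullity identity g(λ) = n − rank(A − λI):
  rank(A − (5)·I) = 2, so dim ker(A − (5)·I) = n − 2 = 3

Summary:
  λ = 5: algebraic multiplicity = 5, geometric multiplicity = 3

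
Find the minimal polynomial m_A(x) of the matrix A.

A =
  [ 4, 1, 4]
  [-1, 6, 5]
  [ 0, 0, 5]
x^3 - 15*x^2 + 75*x - 125

The characteristic polynomial is χ_A(x) = (x - 5)^3, so the eigenvalues are known. The minimal polynomial is
  m_A(x) = Π_λ (x − λ)^{k_λ}
where k_λ is the size of the *largest* Jordan block for λ (equivalently, the smallest k with (A − λI)^k v = 0 for every generalised eigenvector v of λ).

  λ = 5: largest Jordan block has size 3, contributing (x − 5)^3

So m_A(x) = (x - 5)^3 = x^3 - 15*x^2 + 75*x - 125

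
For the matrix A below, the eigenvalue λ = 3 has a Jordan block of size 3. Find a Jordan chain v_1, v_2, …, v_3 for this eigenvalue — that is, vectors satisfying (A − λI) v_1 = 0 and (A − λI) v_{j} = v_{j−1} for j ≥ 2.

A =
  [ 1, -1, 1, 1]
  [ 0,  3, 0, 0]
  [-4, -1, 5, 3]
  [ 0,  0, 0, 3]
A Jordan chain for λ = 3 of length 3:
v_1 = (1, 0, 2, 0)ᵀ
v_2 = (-1, 0, -1, 0)ᵀ
v_3 = (0, 1, 0, 0)ᵀ

Let N = A − (3)·I. We want v_3 with N^3 v_3 = 0 but N^2 v_3 ≠ 0; then v_{j-1} := N · v_j for j = 3, …, 2.

Pick v_3 = (0, 1, 0, 0)ᵀ.
Then v_2 = N · v_3 = (-1, 0, -1, 0)ᵀ.
Then v_1 = N · v_2 = (1, 0, 2, 0)ᵀ.

Sanity check: (A − (3)·I) v_1 = (0, 0, 0, 0)ᵀ = 0. ✓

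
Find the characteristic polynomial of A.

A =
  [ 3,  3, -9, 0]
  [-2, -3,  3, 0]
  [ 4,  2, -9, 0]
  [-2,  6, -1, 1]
x^4 + 8*x^3 + 18*x^2 - 27

Expanding det(x·I − A) (e.g. by cofactor expansion or by noting that A is similar to its Jordan form J, which has the same characteristic polynomial as A) gives
  χ_A(x) = x^4 + 8*x^3 + 18*x^2 - 27
which factors as (x - 1)*(x + 3)^3. The eigenvalues (with algebraic multiplicities) are λ = -3 with multiplicity 3, λ = 1 with multiplicity 1.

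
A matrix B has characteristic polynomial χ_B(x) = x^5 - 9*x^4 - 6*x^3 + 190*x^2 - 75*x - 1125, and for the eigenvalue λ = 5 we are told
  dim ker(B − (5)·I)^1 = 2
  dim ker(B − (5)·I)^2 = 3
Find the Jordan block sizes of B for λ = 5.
Block sizes for λ = 5: [2, 1]

From the dimensions of kernels of powers, the number of Jordan blocks of size at least j is d_j − d_{j−1} where d_j = dim ker(N^j) (with d_0 = 0). Computing the differences gives [2, 1].
The number of blocks of size exactly k is (#blocks of size ≥ k) − (#blocks of size ≥ k + 1), so the partition is: 1 block(s) of size 1, 1 block(s) of size 2.
In nonincreasing order the block sizes are [2, 1].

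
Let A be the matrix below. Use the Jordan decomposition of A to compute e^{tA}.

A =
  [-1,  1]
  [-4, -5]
e^{tA} =
  [2*t*exp(-3*t) + exp(-3*t), t*exp(-3*t)]
  [-4*t*exp(-3*t), -2*t*exp(-3*t) + exp(-3*t)]

Strategy: write A = P · J · P⁻¹ where J is a Jordan canonical form, so e^{tA} = P · e^{tJ} · P⁻¹, and e^{tJ} can be computed block-by-block.

A has Jordan form
J =
  [-3,  1]
  [ 0, -3]
(up to reordering of blocks).

Per-block formulas:
  For a 2×2 Jordan block J_2(-3): exp(t · J_2(-3)) = e^(-3t)·(I + t·N), where N is the 2×2 nilpotent shift.

After assembling e^{tJ} and conjugating by P, we get:

e^{tA} =
  [2*t*exp(-3*t) + exp(-3*t), t*exp(-3*t)]
  [-4*t*exp(-3*t), -2*t*exp(-3*t) + exp(-3*t)]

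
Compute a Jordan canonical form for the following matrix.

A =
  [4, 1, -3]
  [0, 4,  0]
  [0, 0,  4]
J_2(4) ⊕ J_1(4)

The characteristic polynomial is
  det(x·I − A) = x^3 - 12*x^2 + 48*x - 64 = (x - 4)^3

Eigenvalues and multiplicities (the geometric multiplicity of λ is n − rank(A − λI), which equals the number of Jordan blocks for λ):
  λ = 4: algebraic multiplicity = 3, geometric multiplicity = 2

Determining the block sizes for each eigenvalue:
  λ = 4: 2 blocks summing to 3 forces exactly one block of size 2 and the rest size 1 → block sizes [2, 1]

Assembling the blocks gives a Jordan form
J =
  [4, 1, 0]
  [0, 4, 0]
  [0, 0, 4]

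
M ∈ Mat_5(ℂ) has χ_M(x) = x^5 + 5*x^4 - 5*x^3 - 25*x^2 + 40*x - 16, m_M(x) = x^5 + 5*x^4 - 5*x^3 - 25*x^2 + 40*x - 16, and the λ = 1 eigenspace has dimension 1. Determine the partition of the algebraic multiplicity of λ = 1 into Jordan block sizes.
Block sizes for λ = 1: [3]

Step 1 — from the characteristic polynomial, algebraic multiplicity of λ = 1 is 3. From dim ker(M − (1)·I) = 1, there are exactly 1 Jordan blocks for λ = 1.
Step 2 — from the minimal polynomial, the factor (x − 1)^3 tells us the largest block for λ = 1 has size 3.
Step 3 — with total size 3, 1 blocks, and largest block 3, the block sizes (in nonincreasing order) are [3].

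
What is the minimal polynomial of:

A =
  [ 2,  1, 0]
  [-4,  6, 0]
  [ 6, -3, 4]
x^2 - 8*x + 16

The characteristic polynomial is χ_A(x) = (x - 4)^3, so the eigenvalues are known. The minimal polynomial is
  m_A(x) = Π_λ (x − λ)^{k_λ}
where k_λ is the size of the *largest* Jordan block for λ (equivalently, the smallest k with (A − λI)^k v = 0 for every generalised eigenvector v of λ).

  λ = 4: largest Jordan block has size 2, contributing (x − 4)^2

So m_A(x) = (x - 4)^2 = x^2 - 8*x + 16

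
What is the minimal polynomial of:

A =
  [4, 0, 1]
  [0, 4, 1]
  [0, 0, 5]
x^2 - 9*x + 20

The characteristic polynomial is χ_A(x) = (x - 5)*(x - 4)^2, so the eigenvalues are known. The minimal polynomial is
  m_A(x) = Π_λ (x − λ)^{k_λ}
where k_λ is the size of the *largest* Jordan block for λ (equivalently, the smallest k with (A − λI)^k v = 0 for every generalised eigenvector v of λ).

  λ = 4: largest Jordan block has size 1, contributing (x − 4)
  λ = 5: largest Jordan block has size 1, contributing (x − 5)

So m_A(x) = (x - 5)*(x - 4) = x^2 - 9*x + 20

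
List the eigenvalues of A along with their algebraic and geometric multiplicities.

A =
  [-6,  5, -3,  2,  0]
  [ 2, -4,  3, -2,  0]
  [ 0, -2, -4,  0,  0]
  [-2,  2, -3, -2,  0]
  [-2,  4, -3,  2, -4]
λ = -4: alg = 5, geom = 3

Step 1 — factor the characteristic polynomial to read off the algebraic multiplicities:
  χ_A(x) = (x + 4)^5

Step 2 — compute geometric multiplicities via the rank-nullity identity g(λ) = n − rank(A − λI):
  rank(A − (-4)·I) = 2, so dim ker(A − (-4)·I) = n − 2 = 3

Summary:
  λ = -4: algebraic multiplicity = 5, geometric multiplicity = 3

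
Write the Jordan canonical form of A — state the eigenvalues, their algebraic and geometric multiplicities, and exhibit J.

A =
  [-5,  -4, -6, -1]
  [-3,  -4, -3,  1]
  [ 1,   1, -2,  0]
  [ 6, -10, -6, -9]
J_2(-5) ⊕ J_2(-5)

The characteristic polynomial is
  det(x·I − A) = x^4 + 20*x^3 + 150*x^2 + 500*x + 625 = (x + 5)^4

Eigenvalues and multiplicities (the geometric multiplicity of λ is n − rank(A − λI), which equals the number of Jordan blocks for λ):
  λ = -5: algebraic multiplicity = 4, geometric multiplicity = 2

Determining the block sizes for each eigenvalue:
  λ = -5: with am = 4 and gm = 2, the partition is not yet determined (e.g. several partitions of 4 into 2 parts exist). Let N = A − (-5)·I. Computing rank(N^1) = 2, rank(N^2) = 0; the number of blocks of size ≥ j is rank(N^{j−1}) − rank(N^j), giving [2, 2]. So we have 2 block(s) of size 2 → block sizes [2, 2]

Assembling the blocks gives a Jordan form
J =
  [-5,  1,  0,  0]
  [ 0, -5,  0,  0]
  [ 0,  0, -5,  1]
  [ 0,  0,  0, -5]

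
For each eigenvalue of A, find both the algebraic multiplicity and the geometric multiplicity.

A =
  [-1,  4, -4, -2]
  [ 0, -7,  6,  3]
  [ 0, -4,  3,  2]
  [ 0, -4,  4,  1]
λ = -1: alg = 4, geom = 3

Step 1 — factor the characteristic polynomial to read off the algebraic multiplicities:
  χ_A(x) = (x + 1)^4

Step 2 — compute geometric multiplicities via the rank-nullity identity g(λ) = n − rank(A − λI):
  rank(A − (-1)·I) = 1, so dim ker(A − (-1)·I) = n − 1 = 3

Summary:
  λ = -1: algebraic multiplicity = 4, geometric multiplicity = 3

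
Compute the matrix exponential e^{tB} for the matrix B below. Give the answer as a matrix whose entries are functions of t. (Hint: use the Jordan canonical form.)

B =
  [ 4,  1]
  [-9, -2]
e^{tB} =
  [3*t*exp(t) + exp(t), t*exp(t)]
  [-9*t*exp(t), -3*t*exp(t) + exp(t)]

Strategy: write B = P · J · P⁻¹ where J is a Jordan canonical form, so e^{tB} = P · e^{tJ} · P⁻¹, and e^{tJ} can be computed block-by-block.

B has Jordan form
J =
  [1, 1]
  [0, 1]
(up to reordering of blocks).

Per-block formulas:
  For a 2×2 Jordan block J_2(1): exp(t · J_2(1)) = e^(1t)·(I + t·N), where N is the 2×2 nilpotent shift.

After assembling e^{tJ} and conjugating by P, we get:

e^{tB} =
  [3*t*exp(t) + exp(t), t*exp(t)]
  [-9*t*exp(t), -3*t*exp(t) + exp(t)]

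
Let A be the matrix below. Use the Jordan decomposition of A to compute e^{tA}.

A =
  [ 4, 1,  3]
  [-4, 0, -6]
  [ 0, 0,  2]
e^{tA} =
  [2*t*exp(2*t) + exp(2*t), t*exp(2*t), 3*t*exp(2*t)]
  [-4*t*exp(2*t), -2*t*exp(2*t) + exp(2*t), -6*t*exp(2*t)]
  [0, 0, exp(2*t)]

Strategy: write A = P · J · P⁻¹ where J is a Jordan canonical form, so e^{tA} = P · e^{tJ} · P⁻¹, and e^{tJ} can be computed block-by-block.

A has Jordan form
J =
  [2, 1, 0]
  [0, 2, 0]
  [0, 0, 2]
(up to reordering of blocks).

Per-block formulas:
  For a 1×1 block at λ = 2: exp(t · [2]) = [e^(2t)].
  For a 2×2 Jordan block J_2(2): exp(t · J_2(2)) = e^(2t)·(I + t·N), where N is the 2×2 nilpotent shift.

After assembling e^{tJ} and conjugating by P, we get:

e^{tA} =
  [2*t*exp(2*t) + exp(2*t), t*exp(2*t), 3*t*exp(2*t)]
  [-4*t*exp(2*t), -2*t*exp(2*t) + exp(2*t), -6*t*exp(2*t)]
  [0, 0, exp(2*t)]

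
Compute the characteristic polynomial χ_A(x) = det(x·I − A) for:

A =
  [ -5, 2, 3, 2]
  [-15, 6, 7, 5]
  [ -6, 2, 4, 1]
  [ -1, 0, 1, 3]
x^4 - 8*x^3 + 24*x^2 - 32*x + 16

Expanding det(x·I − A) (e.g. by cofactor expansion or by noting that A is similar to its Jordan form J, which has the same characteristic polynomial as A) gives
  χ_A(x) = x^4 - 8*x^3 + 24*x^2 - 32*x + 16
which factors as (x - 2)^4. The eigenvalues (with algebraic multiplicities) are λ = 2 with multiplicity 4.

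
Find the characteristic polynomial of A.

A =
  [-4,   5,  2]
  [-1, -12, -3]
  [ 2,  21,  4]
x^3 + 12*x^2 + 48*x + 64

Expanding det(x·I − A) (e.g. by cofactor expansion or by noting that A is similar to its Jordan form J, which has the same characteristic polynomial as A) gives
  χ_A(x) = x^3 + 12*x^2 + 48*x + 64
which factors as (x + 4)^3. The eigenvalues (with algebraic multiplicities) are λ = -4 with multiplicity 3.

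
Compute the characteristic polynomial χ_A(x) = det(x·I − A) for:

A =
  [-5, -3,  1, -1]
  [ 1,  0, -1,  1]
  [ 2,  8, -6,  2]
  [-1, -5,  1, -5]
x^4 + 16*x^3 + 96*x^2 + 256*x + 256

Expanding det(x·I − A) (e.g. by cofactor expansion or by noting that A is similar to its Jordan form J, which has the same characteristic polynomial as A) gives
  χ_A(x) = x^4 + 16*x^3 + 96*x^2 + 256*x + 256
which factors as (x + 4)^4. The eigenvalues (with algebraic multiplicities) are λ = -4 with multiplicity 4.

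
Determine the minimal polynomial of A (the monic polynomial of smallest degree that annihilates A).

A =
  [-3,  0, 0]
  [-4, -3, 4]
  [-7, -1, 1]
x^3 + 5*x^2 + 7*x + 3

The characteristic polynomial is χ_A(x) = (x + 1)^2*(x + 3), so the eigenvalues are known. The minimal polynomial is
  m_A(x) = Π_λ (x − λ)^{k_λ}
where k_λ is the size of the *largest* Jordan block for λ (equivalently, the smallest k with (A − λI)^k v = 0 for every generalised eigenvector v of λ).

  λ = -3: largest Jordan block has size 1, contributing (x + 3)
  λ = -1: largest Jordan block has size 2, contributing (x + 1)^2

So m_A(x) = (x + 1)^2*(x + 3) = x^3 + 5*x^2 + 7*x + 3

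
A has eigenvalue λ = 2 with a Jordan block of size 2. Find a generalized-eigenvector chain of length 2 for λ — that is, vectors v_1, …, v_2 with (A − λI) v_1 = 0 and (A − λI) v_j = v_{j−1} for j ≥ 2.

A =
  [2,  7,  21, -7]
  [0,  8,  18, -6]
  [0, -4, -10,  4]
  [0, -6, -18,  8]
A Jordan chain for λ = 2 of length 2:
v_1 = (7, 6, -4, -6)ᵀ
v_2 = (0, 1, 0, 0)ᵀ

Let N = A − (2)·I. We want v_2 with N^2 v_2 = 0 but N^1 v_2 ≠ 0; then v_{j-1} := N · v_j for j = 2, …, 2.

Pick v_2 = (0, 1, 0, 0)ᵀ.
Then v_1 = N · v_2 = (7, 6, -4, -6)ᵀ.

Sanity check: (A − (2)·I) v_1 = (0, 0, 0, 0)ᵀ = 0. ✓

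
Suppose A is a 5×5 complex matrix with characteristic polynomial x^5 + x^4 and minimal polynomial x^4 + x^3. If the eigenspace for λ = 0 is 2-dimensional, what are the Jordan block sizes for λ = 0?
Block sizes for λ = 0: [3, 1]

Step 1 — from the characteristic polynomial, algebraic multiplicity of λ = 0 is 4. From dim ker(A − (0)·I) = 2, there are exactly 2 Jordan blocks for λ = 0.
Step 2 — from the minimal polynomial, the factor (x − 0)^3 tells us the largest block for λ = 0 has size 3.
Step 3 — with total size 4, 2 blocks, and largest block 3, the block sizes (in nonincreasing order) are [3, 1].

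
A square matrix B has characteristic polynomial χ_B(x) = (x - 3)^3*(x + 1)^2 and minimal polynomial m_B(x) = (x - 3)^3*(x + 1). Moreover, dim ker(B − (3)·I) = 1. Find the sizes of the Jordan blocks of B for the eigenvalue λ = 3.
Block sizes for λ = 3: [3]

Step 1 — from the characteristic polynomial, algebraic multiplicity of λ = 3 is 3. From dim ker(B − (3)·I) = 1, there are exactly 1 Jordan blocks for λ = 3.
Step 2 — from the minimal polynomial, the factor (x − 3)^3 tells us the largest block for λ = 3 has size 3.
Step 3 — with total size 3, 1 blocks, and largest block 3, the block sizes (in nonincreasing order) are [3].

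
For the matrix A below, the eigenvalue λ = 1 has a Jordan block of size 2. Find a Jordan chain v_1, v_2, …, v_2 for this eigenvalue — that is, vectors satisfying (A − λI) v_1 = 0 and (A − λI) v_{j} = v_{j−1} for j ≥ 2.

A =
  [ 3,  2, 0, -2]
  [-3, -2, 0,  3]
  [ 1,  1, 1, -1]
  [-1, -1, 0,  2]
A Jordan chain for λ = 1 of length 2:
v_1 = (2, -3, 1, -1)ᵀ
v_2 = (1, 0, 0, 0)ᵀ

Let N = A − (1)·I. We want v_2 with N^2 v_2 = 0 but N^1 v_2 ≠ 0; then v_{j-1} := N · v_j for j = 2, …, 2.

Pick v_2 = (1, 0, 0, 0)ᵀ.
Then v_1 = N · v_2 = (2, -3, 1, -1)ᵀ.

Sanity check: (A − (1)·I) v_1 = (0, 0, 0, 0)ᵀ = 0. ✓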